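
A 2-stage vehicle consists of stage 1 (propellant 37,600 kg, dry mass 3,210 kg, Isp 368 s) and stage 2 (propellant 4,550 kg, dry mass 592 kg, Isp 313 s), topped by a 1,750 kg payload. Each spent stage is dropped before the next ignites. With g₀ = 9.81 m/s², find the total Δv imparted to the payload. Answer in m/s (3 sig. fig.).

Ignition mass of stage 1 = 37,600+3,210 + 4,550+592 + 1,750 = 47,702 kg.
Stage 1: m₀ = 47,702 kg, m_f = 47,702 − 37,600 = 10,102 kg; Δv = 368×9.81×ln(4.722) = 3610.1×1.5522 ≈ 5604 m/s.
Stage 2: m₀ = 6,892 kg, m_f = 6,892 − 4,550 = 2,342 kg; Δv = 313×9.81×ln(2.943) = 3070.5×1.0794 ≈ 3314 m/s.
Total Δv = 5604 + 3314 = 8918 m/s.

Δv ≈ 8920 m/s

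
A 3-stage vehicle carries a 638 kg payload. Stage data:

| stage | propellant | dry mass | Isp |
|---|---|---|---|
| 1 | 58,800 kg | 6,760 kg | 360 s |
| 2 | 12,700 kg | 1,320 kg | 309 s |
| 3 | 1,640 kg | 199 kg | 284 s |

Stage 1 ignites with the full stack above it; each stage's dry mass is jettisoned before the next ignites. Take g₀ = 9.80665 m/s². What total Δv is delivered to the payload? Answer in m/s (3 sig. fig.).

Δv ≈ 11900 m/s

Ignition mass of stage 1 = 58,800+6,760 + 12,700+1,320 + 1,640+199 + 638 = 82,057 kg.
Stage 1: m₀ = 82,057 kg, m_f = 82,057 − 58,800 = 23,257 kg; Δv = 360×9.80665×ln(3.528) = 3530.4×1.2608 ≈ 4451 m/s.
Stage 2: m₀ = 16,497 kg, m_f = 16,497 − 12,700 = 3,797 kg; Δv = 309×9.80665×ln(4.345) = 3030.3×1.4690 ≈ 4451 m/s.
Stage 3: m₀ = 2,477 kg, m_f = 2,477 − 1,640 = 837 kg; Δv = 284×9.80665×ln(2.959) = 2785.1×1.0850 ≈ 3022 m/s.
Total Δv = 4451 + 4451 + 3022 = 11924 m/s.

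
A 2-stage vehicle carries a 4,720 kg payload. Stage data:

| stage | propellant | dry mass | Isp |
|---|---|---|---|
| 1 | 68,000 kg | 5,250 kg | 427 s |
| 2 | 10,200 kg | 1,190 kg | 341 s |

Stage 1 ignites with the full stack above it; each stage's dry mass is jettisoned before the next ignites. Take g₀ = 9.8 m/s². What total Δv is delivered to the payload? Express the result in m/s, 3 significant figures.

Ignition mass of stage 1 = 68,000+5,250 + 10,200+1,190 + 4,720 = 89,360 kg.
Stage 1: m₀ = 89,360 kg, m_f = 89,360 − 68,000 = 21,360 kg; Δv = 427×9.8×ln(4.184) = 4184.6×1.4312 ≈ 5989 m/s.
Stage 2: m₀ = 16,110 kg, m_f = 16,110 − 10,200 = 5,910 kg; Δv = 341×9.8×ln(2.726) = 3341.8×1.0028 ≈ 3351 m/s.
Total Δv = 5989 + 3351 = 9340 m/s.

Δv ≈ 9340 m/s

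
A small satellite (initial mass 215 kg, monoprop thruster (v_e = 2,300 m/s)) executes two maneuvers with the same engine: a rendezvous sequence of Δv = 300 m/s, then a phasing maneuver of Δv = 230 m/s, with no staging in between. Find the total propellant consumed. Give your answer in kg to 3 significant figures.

After the first burn: m = 215 × exp(−300/2300.0) = 215 × 0.87771 = 188.708 kg.
After the second burn: m = 188.708 × exp(−230/2300.0) = 188.708 × 0.90484 = 170.751 kg.
Total propellant = m₀ − m_final = 215 − 170.751 = 44.249 kg.

total propellant consumed ≈ 44.2 kg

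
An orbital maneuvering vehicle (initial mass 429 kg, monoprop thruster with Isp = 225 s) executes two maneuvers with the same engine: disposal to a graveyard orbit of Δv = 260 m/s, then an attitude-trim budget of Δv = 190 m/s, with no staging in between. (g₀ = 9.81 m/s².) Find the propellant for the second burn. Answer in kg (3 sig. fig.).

v_e = Isp · g₀ = 225 × 9.81 = 2207.2 m/s.
After the first burn: m = 429 × exp(−260/2207.2) = 429 × 0.88888 = 381.33 kg.
After the second burn: m = 381.33 × exp(−190/2207.2) = 381.33 × 0.91752 = 349.878 kg.
Second-burn propellant = 381.33 − 349.878 = 31.452 kg.

propellant for the second burn ≈ 31.5 kg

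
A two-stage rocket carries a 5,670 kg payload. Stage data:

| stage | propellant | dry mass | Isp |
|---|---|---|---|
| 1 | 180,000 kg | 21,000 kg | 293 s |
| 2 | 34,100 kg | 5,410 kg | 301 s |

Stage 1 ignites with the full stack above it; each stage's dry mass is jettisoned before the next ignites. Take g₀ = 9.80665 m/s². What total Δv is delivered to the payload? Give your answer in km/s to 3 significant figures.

Ignition mass of stage 1 = 180,000+21,000 + 34,100+5,410 + 5,670 = 246,180 kg.
Stage 1: m₀ = 246,180 kg, m_f = 246,180 − 180,000 = 66,180 kg; Δv = 293×9.80665×ln(3.72) = 2873.3×1.3137 ≈ 3775 m/s.
Stage 2: m₀ = 45,180 kg, m_f = 45,180 − 34,100 = 11,080 kg; Δv = 301×9.80665×ln(4.078) = 2951.8×1.4055 ≈ 4149 m/s.
Total Δv = 3775 + 4149 = 7924 m/s.

Δv ≈ 7.92 km/s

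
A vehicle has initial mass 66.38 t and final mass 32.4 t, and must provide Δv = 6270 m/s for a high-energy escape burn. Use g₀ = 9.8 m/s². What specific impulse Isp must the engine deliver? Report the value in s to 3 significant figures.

ln(m₀/m_f) = ln(66380/32400) = ln(2.049) = 0.7172.
v_e = Δv / ln(m₀/m_f) = 6270 / 0.7172 = 8741.9 m/s.
Isp = v_e / g₀ = 8741.9 / 9.8 = 892.0 s.

Isp ≈ 892 s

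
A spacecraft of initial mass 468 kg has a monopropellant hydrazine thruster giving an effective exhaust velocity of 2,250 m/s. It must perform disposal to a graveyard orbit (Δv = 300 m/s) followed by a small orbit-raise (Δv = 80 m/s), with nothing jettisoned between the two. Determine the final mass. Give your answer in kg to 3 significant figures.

final mass ≈ 395 kg

After the first burn: m = 468 × exp(−300/2250.0) = 468 × 0.87517 = 409.58 kg.
After the second burn: m = 409.58 × exp(−80/2250.0) = 409.58 × 0.96507 = 395.273 kg.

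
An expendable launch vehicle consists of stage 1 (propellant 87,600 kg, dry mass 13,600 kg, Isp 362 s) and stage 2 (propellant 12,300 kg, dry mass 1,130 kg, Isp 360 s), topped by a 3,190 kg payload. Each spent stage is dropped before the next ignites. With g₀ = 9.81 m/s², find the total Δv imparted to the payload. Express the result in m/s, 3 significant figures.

Ignition mass of stage 1 = 87,600+13,600 + 12,300+1,130 + 3,190 = 117,820 kg.
Stage 1: m₀ = 117,820 kg, m_f = 117,820 − 87,600 = 30,220 kg; Δv = 362×9.81×ln(3.899) = 3551.2×1.3607 ≈ 4832 m/s.
Stage 2: m₀ = 16,620 kg, m_f = 16,620 − 12,300 = 4,320 kg; Δv = 360×9.81×ln(3.847) = 3531.6×1.3474 ≈ 4758 m/s.
Total Δv = 4832 + 4758 = 9590 m/s.

Δv ≈ 9590 m/s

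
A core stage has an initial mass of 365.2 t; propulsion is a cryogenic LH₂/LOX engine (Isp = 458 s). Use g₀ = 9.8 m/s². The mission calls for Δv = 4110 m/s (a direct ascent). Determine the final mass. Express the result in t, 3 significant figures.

v_e = Isp · g₀ = 458 × 9.8 = 4488.4 m/s.
m₀/m_f = exp(Δv / v_e) = exp(4110 / 4488.4) = exp(0.9157) = 2.4985.
m_f = m₀ / 2.4985 = 365.2 / 2.4985 = 146.168 t.

final mass ≈ 146 t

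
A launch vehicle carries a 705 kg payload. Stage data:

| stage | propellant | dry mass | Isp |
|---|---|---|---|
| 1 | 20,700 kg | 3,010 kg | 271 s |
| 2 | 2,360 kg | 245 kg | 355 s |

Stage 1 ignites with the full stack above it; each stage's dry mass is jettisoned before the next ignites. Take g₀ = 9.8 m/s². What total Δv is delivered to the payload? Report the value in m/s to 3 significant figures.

Ignition mass of stage 1 = 20,700+3,010 + 2,360+245 + 705 = 27,020 kg.
Stage 1: m₀ = 27,020 kg, m_f = 27,020 − 20,700 = 6,320 kg; Δv = 271×9.8×ln(4.275) = 2655.8×1.4529 ≈ 3859 m/s.
Stage 2: m₀ = 3,310 kg, m_f = 3,310 − 2,360 = 950 kg; Δv = 355×9.8×ln(3.484) = 3479.0×1.2482 ≈ 4343 m/s.
Total Δv = 3859 + 4343 = 8202 m/s.

Δv ≈ 8200 m/s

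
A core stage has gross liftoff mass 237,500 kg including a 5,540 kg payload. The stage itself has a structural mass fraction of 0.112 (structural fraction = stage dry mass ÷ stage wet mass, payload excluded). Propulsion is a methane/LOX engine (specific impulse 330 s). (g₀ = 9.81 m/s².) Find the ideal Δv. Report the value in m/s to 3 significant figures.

Δv ≈ 6540 m/s

Stage wet mass = m₀ − payload = 237,500 − 5,540 = 231,960 kg.
Stage dry mass = ε × stage wet mass = 0.112 × 231,960 = 25,979.5 kg.
Burnout mass m_f = stage dry + payload = 25,979.5 + 5,540 = 31,519.5 kg.
v_e = Isp · g₀ = 330 × 9.81 = 3237.3 m/s.
Rocket equation: Δv = v_e · ln(237,500/31,519.5) = 3237.3 × ln(7.535) = 3237.3 × 2.0196 ≈ 6538 m/s.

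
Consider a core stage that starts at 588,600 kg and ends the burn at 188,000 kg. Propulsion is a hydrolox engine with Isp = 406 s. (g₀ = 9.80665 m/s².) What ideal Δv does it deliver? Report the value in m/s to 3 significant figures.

Δv ≈ 4540 m/s

v_e = Isp · g₀ = 406 × 9.80665 = 3981.5 m/s.
Rocket equation: Δv = v_e · ln(m₀/m_f) = 3981.5 × ln(3.131) = 3981.5 × 1.1413 ≈ 4544.1 m/s.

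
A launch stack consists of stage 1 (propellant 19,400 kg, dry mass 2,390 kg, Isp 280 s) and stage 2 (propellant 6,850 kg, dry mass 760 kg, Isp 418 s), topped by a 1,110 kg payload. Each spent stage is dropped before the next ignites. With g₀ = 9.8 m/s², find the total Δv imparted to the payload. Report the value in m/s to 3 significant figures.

Ignition mass of stage 1 = 19,400+2,390 + 6,850+760 + 1,110 = 30,510 kg.
Stage 1: m₀ = 30,510 kg, m_f = 30,510 − 19,400 = 11,110 kg; Δv = 280×9.8×ln(2.746) = 2744.0×1.0102 ≈ 2772 m/s.
Stage 2: m₀ = 8,720 kg, m_f = 8,720 − 6,850 = 1,870 kg; Δv = 418×9.8×ln(4.663) = 4096.4×1.5397 ≈ 6307 m/s.
Total Δv = 2772 + 6307 = 9079 m/s.

Δv ≈ 9080 m/s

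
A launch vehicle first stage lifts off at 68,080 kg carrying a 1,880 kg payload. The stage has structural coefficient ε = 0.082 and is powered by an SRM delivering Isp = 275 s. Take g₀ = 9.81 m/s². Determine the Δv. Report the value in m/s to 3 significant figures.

Δv ≈ 6020 m/s

Stage wet mass = m₀ − payload = 68,080 − 1,880 = 66,200 kg.
Stage dry mass = ε × stage wet mass = 0.082 × 66,200 = 5,428.4 kg.
Burnout mass m_f = stage dry + payload = 5,428.4 + 1,880 = 7,308.4 kg.
v_e = Isp · g₀ = 275 × 9.81 = 2697.8 m/s.
From the ideal rocket equation, Δv = v_e · ln(68,080/7,308.4) = 2697.8 × ln(9.315) = 2697.8 × 2.2317 ≈ 6020 m/s.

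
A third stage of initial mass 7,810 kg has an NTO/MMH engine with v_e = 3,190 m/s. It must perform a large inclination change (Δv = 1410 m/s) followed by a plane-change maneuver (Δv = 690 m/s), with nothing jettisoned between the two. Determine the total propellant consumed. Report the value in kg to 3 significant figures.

total propellant consumed ≈ 3770 kg

After the first burn: m = 7810 × exp(−1410/3190.0) = 7810 × 0.64275 = 5,019.88 kg.
After the second burn: m = 5,019.88 × exp(−690/3190.0) = 5,019.88 × 0.80549 = 4,043.46 kg.
Total propellant = m₀ − m_final = 7810 − 4,043.46 = 3,766.54 kg.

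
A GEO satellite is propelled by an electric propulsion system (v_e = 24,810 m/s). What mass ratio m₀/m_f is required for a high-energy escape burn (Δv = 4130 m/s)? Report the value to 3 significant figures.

m₀/m_f = exp(Δv / v_e) = exp(4130 / 24810.0) = exp(0.1665) = 1.1811.

mass ratio ≈ 1.18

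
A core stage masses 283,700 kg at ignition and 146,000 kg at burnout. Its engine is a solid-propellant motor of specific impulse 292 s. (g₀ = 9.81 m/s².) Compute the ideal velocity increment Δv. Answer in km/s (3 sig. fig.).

v_e = Isp · g₀ = 292 × 9.81 = 2864.5 m/s.
Δv = v_e · ln(m₀/m_f) = 2864.5 × ln(1.943) = 2864.5 × 0.6643 ≈ 1902.9 m/s.

Δv ≈ 1.90 km/s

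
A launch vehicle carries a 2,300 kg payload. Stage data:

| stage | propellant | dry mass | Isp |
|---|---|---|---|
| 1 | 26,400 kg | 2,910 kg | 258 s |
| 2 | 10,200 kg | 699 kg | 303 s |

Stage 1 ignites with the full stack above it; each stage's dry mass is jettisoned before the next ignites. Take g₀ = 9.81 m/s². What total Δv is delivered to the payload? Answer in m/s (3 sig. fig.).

Ignition mass of stage 1 = 26,400+2,910 + 10,200+699 + 2,300 = 42,509 kg.
Stage 1: m₀ = 42,509 kg, m_f = 42,509 − 26,400 = 16,109 kg; Δv = 258×9.81×ln(2.639) = 2531.0×0.9703 ≈ 2456 m/s.
Stage 2: m₀ = 13,199 kg, m_f = 13,199 − 10,200 = 2,999 kg; Δv = 303×9.81×ln(4.401) = 2972.4×1.4819 ≈ 4405 m/s.
Total Δv = 2456 + 4405 = 6861 m/s.

Δv ≈ 6860 m/s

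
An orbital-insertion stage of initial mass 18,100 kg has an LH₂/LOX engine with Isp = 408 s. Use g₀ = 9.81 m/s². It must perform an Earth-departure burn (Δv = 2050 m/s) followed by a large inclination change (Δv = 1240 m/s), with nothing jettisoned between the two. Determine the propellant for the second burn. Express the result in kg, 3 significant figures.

propellant for the second burn ≈ 2890 kg

v_e = Isp · g₀ = 408 × 9.81 = 4002.5 m/s.
After the first burn: m = 18100 × exp(−2050/4002.5) = 18100 × 0.59919 = 10,845.3 kg.
After the second burn: m = 10,845.3 × exp(−1240/4002.5) = 10,845.3 × 0.73359 = 7,956 kg.
Second-burn propellant = 10,845.3 − 7,956 = 2,889.3 kg.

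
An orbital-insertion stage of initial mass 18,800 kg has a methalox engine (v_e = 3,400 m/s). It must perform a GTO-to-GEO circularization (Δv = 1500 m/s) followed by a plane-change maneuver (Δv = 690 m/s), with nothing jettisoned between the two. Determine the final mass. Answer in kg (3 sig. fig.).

After the first burn: m = 18800 × exp(−1500/3400.0) = 18800 × 0.64328 = 12,093.7 kg.
After the second burn: m = 12,093.7 × exp(−690/3400.0) = 12,093.7 × 0.81633 = 9,872.45 kg.

final mass ≈ 9870 kg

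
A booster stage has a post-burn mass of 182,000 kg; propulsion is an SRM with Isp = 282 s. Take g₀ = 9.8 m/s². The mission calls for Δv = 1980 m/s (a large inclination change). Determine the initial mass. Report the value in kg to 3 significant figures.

initial mass ≈ 373000 kg

v_e = Isp · g₀ = 282 × 9.8 = 2763.6 m/s.
m₀/m_f = exp(Δv / v_e) = exp(1980 / 2763.6) = exp(0.7165) = 2.0472.
m₀ = m_f × 2.0472 = 182,000 × 2.0472 = 372,590 kg.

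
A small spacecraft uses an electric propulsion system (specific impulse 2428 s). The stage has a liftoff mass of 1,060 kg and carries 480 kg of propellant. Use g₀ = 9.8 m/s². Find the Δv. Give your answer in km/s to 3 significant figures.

Δv ≈ 14.3 km/s

v_e = Isp · g₀ = 2428 × 9.8 = 23794.4 m/s.
m_f = m₀ − m_prop = 1,060 − 480 = 580 kg.
By the Tsiolkovsky rocket equation, Δv = v_e · ln(m₀/m_f) = 23794.4 × ln(1.828) = 23794.4 × 0.6030 ≈ 14347.9 m/s.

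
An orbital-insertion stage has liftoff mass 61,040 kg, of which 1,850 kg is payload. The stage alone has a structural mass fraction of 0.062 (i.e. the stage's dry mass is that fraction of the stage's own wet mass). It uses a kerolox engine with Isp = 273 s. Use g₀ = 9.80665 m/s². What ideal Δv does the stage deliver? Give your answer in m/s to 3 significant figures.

Δv ≈ 6430 m/s

Stage wet mass = m₀ − payload = 61,040 − 1,850 = 59,190 kg.
Stage dry mass = ε × stage wet mass = 0.062 × 59,190 = 3,669.78 kg.
Burnout mass m_f = stage dry + payload = 3,669.78 + 1,850 = 5,519.78 kg.
v_e = Isp · g₀ = 273 × 9.80665 = 2677.2 m/s.
Δv = v_e · ln(61,040/5,519.78) = 2677.2 × ln(11.06) = 2677.2 × 2.4032 ≈ 6434 m/s.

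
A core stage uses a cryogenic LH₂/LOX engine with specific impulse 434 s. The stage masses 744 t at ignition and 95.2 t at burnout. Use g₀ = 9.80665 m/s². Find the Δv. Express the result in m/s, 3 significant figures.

Δv ≈ 8750 m/s

v_e = Isp · g₀ = 434 × 9.80665 = 4256.1 m/s.
Δv = v_e · ln(m₀/m_f) = 4256.1 × ln(7.815) = 4256.1 × 2.0561 ≈ 8750.8 m/s.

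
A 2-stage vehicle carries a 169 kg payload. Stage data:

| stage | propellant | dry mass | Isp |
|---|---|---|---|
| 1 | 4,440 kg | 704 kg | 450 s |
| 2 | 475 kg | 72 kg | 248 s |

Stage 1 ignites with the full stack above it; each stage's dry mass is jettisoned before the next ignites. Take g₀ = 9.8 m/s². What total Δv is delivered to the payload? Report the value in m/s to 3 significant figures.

Ignition mass of stage 1 = 4,440+704 + 475+72 + 169 = 5,860 kg.
Stage 1: m₀ = 5,860 kg, m_f = 5,860 − 4,440 = 1,420 kg; Δv = 450×9.8×ln(4.127) = 4410.0×1.4175 ≈ 6251 m/s.
Stage 2: m₀ = 716 kg, m_f = 716 − 475 = 241 kg; Δv = 248×9.8×ln(2.971) = 2430.4×1.0889 ≈ 2646 m/s.
Total Δv = 6251 + 2646 = 8897 m/s.

Δv ≈ 8900 m/s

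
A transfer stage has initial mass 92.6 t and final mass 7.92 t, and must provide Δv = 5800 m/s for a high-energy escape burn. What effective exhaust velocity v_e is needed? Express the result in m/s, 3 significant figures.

ln(m₀/m_f) = ln(92600/7920) = ln(11.69) = 2.4589.
v_e = Δv / ln(m₀/m_f) = 5800 / 2.4589 = 2358.8 m/s.

v_e ≈ 2360 m/s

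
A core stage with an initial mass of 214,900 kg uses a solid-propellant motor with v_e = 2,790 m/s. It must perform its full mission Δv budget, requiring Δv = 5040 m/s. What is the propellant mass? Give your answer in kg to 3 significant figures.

propellant mass ≈ 180000 kg

Rocket equation: m₀/m_f = exp(Δv / v_e) = exp(5040 / 2790.0) = exp(1.8065) = 6.0888.
m_f = 214,900 / 6.0888 = 35,294.3 kg, so propellant = m₀ − m_f = 214,900 − 35,294.3 = 179,605.7 kg.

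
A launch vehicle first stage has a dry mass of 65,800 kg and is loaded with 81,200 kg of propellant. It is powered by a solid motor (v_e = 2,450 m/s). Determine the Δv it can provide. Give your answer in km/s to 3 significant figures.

m₀ = m_dry + m_prop = 65,800 + 81,200 = 147,000 kg.
Using Δv = v_e ln(m₀/m_f): Δv = v_e · ln(m₀/m_f) = 2450.0 × ln(2.234) = 2450.0 × 0.8038 ≈ 1969.3 m/s.

Δv ≈ 1.97 km/s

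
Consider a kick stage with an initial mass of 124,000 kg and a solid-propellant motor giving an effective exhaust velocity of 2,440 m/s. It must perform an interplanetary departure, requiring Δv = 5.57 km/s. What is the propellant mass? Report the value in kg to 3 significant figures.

From the ideal rocket equation, m₀/m_f = exp(Δv / v_e) = exp(5570 / 2440.0) = exp(2.2828) = 9.8040.
m_f = 124,000 / 9.8040 = 12,647.9 kg, so propellant = m₀ − m_f = 124,000 − 12,647.9 = 111,352.1 kg.

propellant mass ≈ 111000 kg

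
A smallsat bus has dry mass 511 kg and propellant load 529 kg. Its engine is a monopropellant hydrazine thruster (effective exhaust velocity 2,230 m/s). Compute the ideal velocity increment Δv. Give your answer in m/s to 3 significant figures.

m₀ = m_dry + m_prop = 511 + 529 = 1,040 kg.
By the Tsiolkovsky rocket equation, Δv = v_e · ln(m₀/m_f) = 2230.0 × ln(2.035) = 2230.0 × 0.7106 ≈ 1584.7 m/s.

Δv ≈ 1580 m/s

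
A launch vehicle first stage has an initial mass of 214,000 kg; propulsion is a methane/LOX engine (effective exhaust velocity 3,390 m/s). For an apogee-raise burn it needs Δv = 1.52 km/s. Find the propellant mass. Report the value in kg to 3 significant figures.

propellant mass ≈ 77300 kg

m₀/m_f = exp(Δv / v_e) = exp(1520 / 3390.0) = exp(0.4484) = 1.5658.
m_f = 214,000 / 1.5658 = 136,671 kg, so propellant = m₀ − m_f = 214,000 − 136,671 = 77,329 kg.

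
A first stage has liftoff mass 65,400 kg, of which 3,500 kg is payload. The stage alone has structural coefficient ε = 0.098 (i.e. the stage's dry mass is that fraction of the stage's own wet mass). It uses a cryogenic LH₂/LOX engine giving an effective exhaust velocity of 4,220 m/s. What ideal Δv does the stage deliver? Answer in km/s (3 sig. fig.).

Δv ≈ 8.11 km/s

Stage wet mass = m₀ − payload = 65,400 − 3,500 = 61,900 kg.
Stage dry mass = ε × stage wet mass = 0.098 × 61,900 = 6,066.2 kg.
Burnout mass m_f = stage dry + payload = 6,066.2 + 3,500 = 9,566.2 kg.
From the ideal rocket equation, Δv = v_e · ln(65,400/9,566.2) = 4220.0 × ln(6.837) = 4220.0 × 1.9223 ≈ 8112 m/s.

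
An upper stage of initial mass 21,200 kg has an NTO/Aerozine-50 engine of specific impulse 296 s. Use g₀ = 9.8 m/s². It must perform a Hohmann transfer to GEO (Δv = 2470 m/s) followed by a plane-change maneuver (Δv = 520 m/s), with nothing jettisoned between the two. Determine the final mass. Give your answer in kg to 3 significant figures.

v_e = Isp · g₀ = 296 × 9.8 = 2900.8 m/s.
After the first burn: m = 21200 × exp(−2470/2900.8) = 21200 × 0.42678 = 9,047.74 kg.
After the second burn: m = 9,047.74 × exp(−520/2900.8) = 9,047.74 × 0.83589 = 7,562.92 kg.

final mass ≈ 7560 kg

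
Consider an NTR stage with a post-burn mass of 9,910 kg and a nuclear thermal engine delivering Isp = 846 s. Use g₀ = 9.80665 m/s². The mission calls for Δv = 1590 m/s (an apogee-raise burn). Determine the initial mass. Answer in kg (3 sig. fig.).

initial mass ≈ 12000 kg

v_e = Isp · g₀ = 846 × 9.80665 = 8296.4 m/s.
Rocket equation: m₀/m_f = exp(Δv / v_e) = exp(1590 / 8296.4) = exp(0.1916) = 1.2112.
m₀ = m_f × 1.2112 = 9,910 × 1.2112 = 12,003 kg.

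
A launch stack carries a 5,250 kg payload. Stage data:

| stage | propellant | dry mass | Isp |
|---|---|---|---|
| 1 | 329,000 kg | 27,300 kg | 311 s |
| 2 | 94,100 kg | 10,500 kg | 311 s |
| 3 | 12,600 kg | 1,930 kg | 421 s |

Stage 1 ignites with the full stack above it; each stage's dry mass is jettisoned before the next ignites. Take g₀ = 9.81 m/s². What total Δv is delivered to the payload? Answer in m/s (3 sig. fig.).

Δv ≈ 12000 m/s

Ignition mass of stage 1 = 329,000+27,300 + 94,100+10,500 + 12,600+1,930 + 5,250 = 480,680 kg.
Stage 1: m₀ = 480,680 kg, m_f = 480,680 − 329,000 = 151,680 kg; Δv = 311×9.81×ln(3.169) = 3050.9×1.1534 ≈ 3519 m/s.
Stage 2: m₀ = 124,380 kg, m_f = 124,380 − 94,100 = 30,280 kg; Δv = 311×9.81×ln(4.108) = 3050.9×1.4129 ≈ 4310 m/s.
Stage 3: m₀ = 19,780 kg, m_f = 19,780 − 12,600 = 7,180 kg; Δv = 421×9.81×ln(2.755) = 4130.0×1.0134 ≈ 4185 m/s.
Total Δv = 3519 + 4310 + 4185 = 12014 m/s.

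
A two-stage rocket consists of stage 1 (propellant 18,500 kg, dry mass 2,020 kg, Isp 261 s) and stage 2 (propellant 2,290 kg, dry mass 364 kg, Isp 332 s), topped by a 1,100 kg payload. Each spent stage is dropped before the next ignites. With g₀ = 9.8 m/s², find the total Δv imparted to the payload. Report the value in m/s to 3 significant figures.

Δv ≈ 6740 m/s

Ignition mass of stage 1 = 18,500+2,020 + 2,290+364 + 1,100 = 24,274 kg.
Stage 1: m₀ = 24,274 kg, m_f = 24,274 − 18,500 = 5,774 kg; Δv = 261×9.8×ln(4.204) = 2557.8×1.4360 ≈ 3673 m/s.
Stage 2: m₀ = 3,754 kg, m_f = 3,754 − 2,290 = 1,464 kg; Δv = 332×9.8×ln(2.564) = 3253.6×0.9416 ≈ 3064 m/s.
Total Δv = 3673 + 3064 = 6737 m/s.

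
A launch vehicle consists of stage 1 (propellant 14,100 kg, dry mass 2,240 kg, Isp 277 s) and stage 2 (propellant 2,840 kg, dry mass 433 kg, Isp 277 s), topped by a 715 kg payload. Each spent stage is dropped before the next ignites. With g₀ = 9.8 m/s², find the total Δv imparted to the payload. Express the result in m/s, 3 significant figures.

Δv ≈ 6590 m/s

Ignition mass of stage 1 = 14,100+2,240 + 2,840+433 + 715 = 20,328 kg.
Stage 1: m₀ = 20,328 kg, m_f = 20,328 − 14,100 = 6,228 kg; Δv = 277×9.8×ln(3.264) = 2714.6×1.1829 ≈ 3211 m/s.
Stage 2: m₀ = 3,988 kg, m_f = 3,988 − 2,840 = 1,148 kg; Δv = 277×9.8×ln(3.474) = 2714.6×1.2453 ≈ 3380 m/s.
Total Δv = 3211 + 3380 = 6591 m/s.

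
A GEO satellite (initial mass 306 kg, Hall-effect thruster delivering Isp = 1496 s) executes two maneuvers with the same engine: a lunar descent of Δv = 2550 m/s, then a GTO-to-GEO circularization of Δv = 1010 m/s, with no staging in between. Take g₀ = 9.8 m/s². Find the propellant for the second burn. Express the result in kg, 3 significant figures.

v_e = Isp · g₀ = 1496 × 9.8 = 14660.8 m/s.
After the first burn: m = 306 × exp(−2550/14660.8) = 306 × 0.84035 = 257.147 kg.
After the second burn: m = 257.147 × exp(−1010/14660.8) = 257.147 × 0.93343 = 240.029 kg.
Second-burn propellant = 257.147 − 240.029 = 17.118 kg.

propellant for the second burn ≈ 17.1 kg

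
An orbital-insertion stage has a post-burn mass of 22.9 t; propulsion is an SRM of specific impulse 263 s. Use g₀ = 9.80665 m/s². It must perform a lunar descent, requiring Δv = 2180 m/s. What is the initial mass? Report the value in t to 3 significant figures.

initial mass ≈ 53.3 t

v_e = Isp · g₀ = 263 × 9.80665 = 2579.1 m/s.
By the Tsiolkovsky rocket equation, m₀/m_f = exp(Δv / v_e) = exp(2180 / 2579.1) = exp(0.8452) = 2.3285.
m₀ = m_f × 2.3285 = 22.9 × 2.3285 = 53.3227 t.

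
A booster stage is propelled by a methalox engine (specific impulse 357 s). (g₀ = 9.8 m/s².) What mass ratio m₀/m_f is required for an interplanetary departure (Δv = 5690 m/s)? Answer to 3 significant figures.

v_e = Isp · g₀ = 357 × 9.8 = 3498.6 m/s.
From the ideal rocket equation, m₀/m_f = exp(Δv / v_e) = exp(5690 / 3498.6) = exp(1.6264) = 5.0854.

mass ratio ≈ 5.09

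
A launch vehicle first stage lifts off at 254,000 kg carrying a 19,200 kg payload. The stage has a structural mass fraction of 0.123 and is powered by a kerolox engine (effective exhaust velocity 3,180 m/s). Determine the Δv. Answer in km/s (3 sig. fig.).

Stage wet mass = m₀ − payload = 254,000 − 19,200 = 234,800 kg.
Stage dry mass = ε × stage wet mass = 0.123 × 234,800 = 28,880.4 kg.
Burnout mass m_f = stage dry + payload = 28,880.4 + 19,200 = 48,080.4 kg.
Δv = v_e · ln(254,000/48,080.4) = 3180.0 × ln(5.283) = 3180.0 × 1.6645 ≈ 5293 m/s.

Δv ≈ 5.29 km/s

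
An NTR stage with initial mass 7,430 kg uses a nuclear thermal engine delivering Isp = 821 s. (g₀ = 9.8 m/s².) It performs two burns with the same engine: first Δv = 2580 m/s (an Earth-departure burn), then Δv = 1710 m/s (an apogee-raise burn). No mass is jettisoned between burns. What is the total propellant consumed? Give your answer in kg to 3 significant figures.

v_e = Isp · g₀ = 821 × 9.8 = 8045.8 m/s.
After the first burn: m = 7430 × exp(−2580/8045.8) = 7430 × 0.72567 = 5,391.73 kg.
After the second burn: m = 5,391.73 × exp(−1710/8045.8) = 5,391.73 × 0.80853 = 4,359.38 kg.
Total propellant = m₀ − m_final = 7430 − 4,359.38 = 3,070.62 kg.

total propellant consumed ≈ 3070 kg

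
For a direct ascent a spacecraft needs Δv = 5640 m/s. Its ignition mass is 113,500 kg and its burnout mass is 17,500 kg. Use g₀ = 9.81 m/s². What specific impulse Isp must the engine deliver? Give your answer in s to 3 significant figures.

ln(m₀/m_f) = ln(113500/17500) = ln(6.486) = 1.8696.
By the Tsiolkovsky rocket equation, v_e = Δv / ln(m₀/m_f) = 5640 / 1.8696 = 3016.7 m/s.
Isp = v_e / g₀ = 3016.7 / 9.81 = 307.5 s.

Isp ≈ 308 s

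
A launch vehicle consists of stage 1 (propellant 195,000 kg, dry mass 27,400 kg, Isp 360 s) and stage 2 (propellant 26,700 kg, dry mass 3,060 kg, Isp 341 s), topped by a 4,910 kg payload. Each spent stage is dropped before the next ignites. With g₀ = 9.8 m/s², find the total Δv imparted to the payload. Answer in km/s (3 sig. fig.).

Ignition mass of stage 1 = 195,000+27,400 + 26,700+3,060 + 4,910 = 257,070 kg.
Stage 1: m₀ = 257,070 kg, m_f = 257,070 − 195,000 = 62,070 kg; Δv = 360×9.8×ln(4.142) = 3528.0×1.4211 ≈ 5014 m/s.
Stage 2: m₀ = 34,670 kg, m_f = 34,670 − 26,700 = 7,970 kg; Δv = 341×9.8×ln(4.35) = 3341.8×1.4702 ≈ 4913 m/s.
Total Δv = 5014 + 4913 = 9927 m/s.

Δv ≈ 9.93 km/s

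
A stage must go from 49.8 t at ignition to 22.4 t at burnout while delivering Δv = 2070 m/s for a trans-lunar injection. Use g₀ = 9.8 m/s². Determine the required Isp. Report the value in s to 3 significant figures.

ln(m₀/m_f) = ln(49800/22400) = ln(2.223) = 0.7990.
Using Δv = v_e ln(m₀/m_f): v_e = Δv / ln(m₀/m_f) = 2070 / 0.7990 = 2590.9 m/s.
Isp = v_e / g₀ = 2590.9 / 9.8 = 264.4 s.

Isp ≈ 264 s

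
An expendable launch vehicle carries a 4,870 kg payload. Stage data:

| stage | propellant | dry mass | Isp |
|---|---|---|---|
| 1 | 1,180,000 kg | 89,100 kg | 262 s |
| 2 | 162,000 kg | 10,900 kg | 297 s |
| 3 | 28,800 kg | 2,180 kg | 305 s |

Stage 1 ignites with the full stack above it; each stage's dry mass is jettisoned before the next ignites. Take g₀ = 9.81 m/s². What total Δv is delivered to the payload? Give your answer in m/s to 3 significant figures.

Δv ≈ 13300 m/s

Ignition mass of stage 1 = 1,180,000+89,100 + 162,000+10,900 + 28,800+2,180 + 4,870 = 1,477,850 kg.
Stage 1: m₀ = 1,477,850 kg, m_f = 1,477,850 − 1,180,000 = 297,850 kg; Δv = 262×9.81×ln(4.962) = 2570.2×1.6018 ≈ 4117 m/s.
Stage 2: m₀ = 208,750 kg, m_f = 208,750 − 162,000 = 46,750 kg; Δv = 297×9.81×ln(4.465) = 2913.6×1.4963 ≈ 4360 m/s.
Stage 3: m₀ = 35,850 kg, m_f = 35,850 − 28,800 = 7,050 kg; Δv = 305×9.81×ln(5.085) = 2992.1×1.6263 ≈ 4866 m/s.
Total Δv = 4117 + 4360 + 4866 = 13343 m/s.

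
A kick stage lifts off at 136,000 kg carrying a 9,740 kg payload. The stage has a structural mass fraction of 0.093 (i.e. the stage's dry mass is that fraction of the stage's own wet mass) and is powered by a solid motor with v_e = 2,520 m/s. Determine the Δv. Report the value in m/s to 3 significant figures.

Stage wet mass = m₀ − payload = 136,000 − 9,740 = 126,260 kg.
Stage dry mass = ε × stage wet mass = 0.093 × 126,260 = 11,742.2 kg.
Burnout mass m_f = stage dry + payload = 11,742.2 + 9,740 = 21,482.2 kg.
From the ideal rocket equation, Δv = v_e · ln(136,000/21,482.2) = 2520.0 × ln(6.331) = 2520.0 × 1.8454 ≈ 4650 m/s.

Δv ≈ 4650 m/s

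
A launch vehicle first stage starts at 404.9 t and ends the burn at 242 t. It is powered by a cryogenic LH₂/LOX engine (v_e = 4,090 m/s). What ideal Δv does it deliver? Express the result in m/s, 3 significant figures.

Δv ≈ 2110 m/s

Using Δv = v_e ln(m₀/m_f): Δv = v_e · ln(m₀/m_f) = 4090.0 × ln(1.673) = 4090.0 × 0.5147 ≈ 2105.1 m/s.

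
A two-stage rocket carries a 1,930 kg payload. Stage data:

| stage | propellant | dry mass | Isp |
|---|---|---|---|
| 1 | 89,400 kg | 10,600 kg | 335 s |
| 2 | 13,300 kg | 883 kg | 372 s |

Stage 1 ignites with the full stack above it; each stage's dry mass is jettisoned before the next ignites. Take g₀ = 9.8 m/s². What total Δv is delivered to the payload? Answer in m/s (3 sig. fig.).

Ignition mass of stage 1 = 89,400+10,600 + 13,300+883 + 1,930 = 116,113 kg.
Stage 1: m₀ = 116,113 kg, m_f = 116,113 − 89,400 = 26,713 kg; Δv = 335×9.8×ln(4.347) = 3283.0×1.4694 ≈ 4824 m/s.
Stage 2: m₀ = 16,113 kg, m_f = 16,113 − 13,300 = 2,813 kg; Δv = 372×9.8×ln(5.728) = 3645.6×1.7454 ≈ 6363 m/s.
Total Δv = 4824 + 6363 = 11187 m/s.

Δv ≈ 11200 m/s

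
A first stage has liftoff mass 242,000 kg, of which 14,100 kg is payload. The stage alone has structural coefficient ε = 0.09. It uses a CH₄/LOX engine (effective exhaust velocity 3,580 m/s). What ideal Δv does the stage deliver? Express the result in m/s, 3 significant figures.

Stage wet mass = m₀ − payload = 242,000 − 14,100 = 227,900 kg.
Stage dry mass = ε × stage wet mass = 0.09 × 227,900 = 20,511 kg.
Burnout mass m_f = stage dry + payload = 20,511 + 14,100 = 34,611 kg.
From the ideal rocket equation, Δv = v_e · ln(242,000/34,611) = 3580.0 × ln(6.992) = 3580.0 × 1.9448 ≈ 6962 m/s.

Δv ≈ 6960 m/s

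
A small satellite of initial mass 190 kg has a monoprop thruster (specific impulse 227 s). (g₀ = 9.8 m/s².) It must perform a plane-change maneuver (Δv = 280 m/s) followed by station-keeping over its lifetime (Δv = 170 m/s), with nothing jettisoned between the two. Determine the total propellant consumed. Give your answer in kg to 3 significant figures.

v_e = Isp · g₀ = 227 × 9.8 = 2224.6 m/s.
After the first burn: m = 190 × exp(−280/2224.6) = 190 × 0.88173 = 167.529 kg.
After the second burn: m = 167.529 × exp(−170/2224.6) = 167.529 × 0.92643 = 155.204 kg.
Total propellant = m₀ − m_final = 190 − 155.204 = 34.796 kg.

total propellant consumed ≈ 34.8 kg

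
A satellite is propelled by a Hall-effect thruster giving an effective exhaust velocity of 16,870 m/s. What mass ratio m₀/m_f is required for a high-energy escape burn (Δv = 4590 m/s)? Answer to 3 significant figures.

By the Tsiolkovsky rocket equation, m₀/m_f = exp(Δv / v_e) = exp(4590 / 16870.0) = exp(0.2721) = 1.3127.

mass ratio ≈ 1.31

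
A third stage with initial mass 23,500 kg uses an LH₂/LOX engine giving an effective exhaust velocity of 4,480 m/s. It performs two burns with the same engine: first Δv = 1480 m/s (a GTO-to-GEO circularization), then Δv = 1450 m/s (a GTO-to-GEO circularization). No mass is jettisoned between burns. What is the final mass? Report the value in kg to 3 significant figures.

final mass ≈ 12200 kg

After the first burn: m = 23500 × exp(−1480/4480.0) = 23500 × 0.71867 = 16,888.7 kg.
After the second burn: m = 16,888.7 × exp(−1450/4480.0) = 16,888.7 × 0.72350 = 12,219 kg.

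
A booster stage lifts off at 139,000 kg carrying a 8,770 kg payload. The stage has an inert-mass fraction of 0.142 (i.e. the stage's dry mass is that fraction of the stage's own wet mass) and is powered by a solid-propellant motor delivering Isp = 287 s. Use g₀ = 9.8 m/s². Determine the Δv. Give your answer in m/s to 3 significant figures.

Δv ≈ 4580 m/s

Stage wet mass = m₀ − payload = 139,000 − 8,770 = 130,230 kg.
Stage dry mass = ε × stage wet mass = 0.142 × 130,230 = 18,492.7 kg.
Burnout mass m_f = stage dry + payload = 18,492.7 + 8,770 = 27,262.7 kg.
v_e = Isp · g₀ = 287 × 9.8 = 2812.6 m/s.
Δv = v_e · ln(139,000/27,262.7) = 2812.6 × ln(5.099) = 2812.6 × 1.6290 ≈ 4582 m/s.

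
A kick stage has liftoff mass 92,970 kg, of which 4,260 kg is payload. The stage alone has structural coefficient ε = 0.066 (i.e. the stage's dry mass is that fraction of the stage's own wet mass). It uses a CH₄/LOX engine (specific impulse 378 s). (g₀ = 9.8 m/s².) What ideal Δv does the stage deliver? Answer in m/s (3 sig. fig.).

Δv ≈ 8220 m/s

Stage wet mass = m₀ − payload = 92,970 − 4,260 = 88,710 kg.
Stage dry mass = ε × stage wet mass = 0.066 × 88,710 = 5,854.86 kg.
Burnout mass m_f = stage dry + payload = 5,854.86 + 4,260 = 10,114.86 kg.
v_e = Isp · g₀ = 378 × 9.8 = 3704.4 m/s.
From the ideal rocket equation, Δv = v_e · ln(92,970/10,114.86) = 3704.4 × ln(9.191) = 3704.4 × 2.2183 ≈ 8217 m/s.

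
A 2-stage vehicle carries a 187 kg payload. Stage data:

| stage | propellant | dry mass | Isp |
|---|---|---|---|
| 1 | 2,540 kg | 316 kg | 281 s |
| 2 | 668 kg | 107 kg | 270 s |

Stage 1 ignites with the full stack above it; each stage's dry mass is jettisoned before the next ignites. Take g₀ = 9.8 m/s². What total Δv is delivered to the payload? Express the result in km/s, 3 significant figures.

Ignition mass of stage 1 = 2,540+316 + 668+107 + 187 = 3,818 kg.
Stage 1: m₀ = 3,818 kg, m_f = 3,818 − 2,540 = 1,278 kg; Δv = 281×9.8×ln(2.987) = 2753.8×1.0944 ≈ 3014 m/s.
Stage 2: m₀ = 962 kg, m_f = 962 − 668 = 294 kg; Δv = 270×9.8×ln(3.272) = 2646.0×1.1854 ≈ 3137 m/s.
Total Δv = 3014 + 3137 = 6151 m/s.

Δv ≈ 6.15 km/s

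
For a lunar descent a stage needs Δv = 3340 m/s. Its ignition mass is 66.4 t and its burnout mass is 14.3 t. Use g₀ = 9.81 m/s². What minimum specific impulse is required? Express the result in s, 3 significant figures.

Isp ≈ 222 s

ln(m₀/m_f) = ln(66400/14300) = ln(4.643) = 1.5354.
From the ideal rocket equation, v_e = Δv / ln(m₀/m_f) = 3340 / 1.5354 = 2175.3 m/s.
Isp = v_e / g₀ = 2175.3 / 9.81 = 221.7 s.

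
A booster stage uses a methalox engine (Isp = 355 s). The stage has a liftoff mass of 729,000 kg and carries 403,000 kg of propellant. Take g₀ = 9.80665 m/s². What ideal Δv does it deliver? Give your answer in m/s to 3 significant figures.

v_e = Isp · g₀ = 355 × 9.80665 = 3481.4 m/s.
m_f = m₀ − m_prop = 729,000 − 403,000 = 326,000 kg.
Δv = v_e · ln(m₀/m_f) = 3481.4 × ln(2.236) = 3481.4 × 0.8048 ≈ 2801.7 m/s.

Δv ≈ 2800 m/s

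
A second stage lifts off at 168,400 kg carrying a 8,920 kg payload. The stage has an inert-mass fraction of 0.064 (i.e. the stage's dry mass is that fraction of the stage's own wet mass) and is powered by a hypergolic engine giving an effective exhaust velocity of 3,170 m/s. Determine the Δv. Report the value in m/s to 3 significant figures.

Stage wet mass = m₀ − payload = 168,400 − 8,920 = 159,480 kg.
Stage dry mass = ε × stage wet mass = 0.064 × 159,480 = 10,206.7 kg.
Burnout mass m_f = stage dry + payload = 10,206.7 + 8,920 = 19,126.7 kg.
Δv = v_e · ln(168,400/19,126.7) = 3170.0 × ln(8.804) = 3170.0 × 2.1753 ≈ 6896 m/s.

Δv ≈ 6900 m/s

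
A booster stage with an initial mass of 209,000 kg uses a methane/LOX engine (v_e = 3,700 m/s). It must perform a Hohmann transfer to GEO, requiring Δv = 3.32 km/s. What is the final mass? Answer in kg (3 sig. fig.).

final mass ≈ 85200 kg

By the Tsiolkovsky rocket equation, m₀/m_f = exp(Δv / v_e) = exp(3320 / 3700.0) = exp(0.8973) = 2.4530.
m_f = m₀ / 2.4530 = 209,000 / 2.4530 = 85,201.8 kg.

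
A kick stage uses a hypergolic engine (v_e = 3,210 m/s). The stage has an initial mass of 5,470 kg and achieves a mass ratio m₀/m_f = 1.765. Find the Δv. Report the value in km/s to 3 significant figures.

Rocket equation: Δv = v_e · ln(1.765) = 3210.0 × 0.5682 ≈ 1823.8 m/s.

Δv ≈ 1.82 km/s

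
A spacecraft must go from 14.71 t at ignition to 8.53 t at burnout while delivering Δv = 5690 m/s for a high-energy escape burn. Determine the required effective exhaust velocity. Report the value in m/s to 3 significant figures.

ln(m₀/m_f) = ln(14710/8530) = ln(1.725) = 0.5449.
v_e = Δv / ln(m₀/m_f) = 5690 / 0.5449 = 10441.6 m/s.

v_e ≈ 10400 m/s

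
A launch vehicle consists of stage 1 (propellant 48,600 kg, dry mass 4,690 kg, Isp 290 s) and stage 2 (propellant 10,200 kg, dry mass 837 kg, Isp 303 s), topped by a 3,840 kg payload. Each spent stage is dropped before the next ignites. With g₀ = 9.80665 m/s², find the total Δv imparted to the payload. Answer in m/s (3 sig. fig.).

Δv ≈ 6990 m/s

Ignition mass of stage 1 = 48,600+4,690 + 10,200+837 + 3,840 = 68,167 kg.
Stage 1: m₀ = 68,167 kg, m_f = 68,167 − 48,600 = 19,567 kg; Δv = 290×9.80665×ln(3.484) = 2843.9×1.2481 ≈ 3550 m/s.
Stage 2: m₀ = 14,877 kg, m_f = 14,877 − 10,200 = 4,677 kg; Δv = 303×9.80665×ln(3.181) = 2971.4×1.1572 ≈ 3438 m/s.
Total Δv = 3550 + 3438 = 6988 m/s.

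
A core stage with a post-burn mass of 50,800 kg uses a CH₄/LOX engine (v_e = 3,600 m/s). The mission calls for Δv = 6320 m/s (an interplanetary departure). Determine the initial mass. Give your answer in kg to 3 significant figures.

m₀/m_f = exp(Δv / v_e) = exp(6320 / 3600.0) = exp(1.7556) = 5.7867.
m₀ = m_f × 5.7867 = 50,800 × 5.7867 = 293,964 kg.

initial mass ≈ 294000 kg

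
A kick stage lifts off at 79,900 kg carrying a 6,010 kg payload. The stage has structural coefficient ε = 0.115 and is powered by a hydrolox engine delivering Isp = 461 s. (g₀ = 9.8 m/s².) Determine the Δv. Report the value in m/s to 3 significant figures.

Stage wet mass = m₀ − payload = 79,900 − 6,010 = 73,890 kg.
Stage dry mass = ε × stage wet mass = 0.115 × 73,890 = 8,497.35 kg.
Burnout mass m_f = stage dry + payload = 8,497.35 + 6,010 = 14,507.35 kg.
v_e = Isp · g₀ = 461 × 9.8 = 4517.8 m/s.
By the Tsiolkovsky rocket equation, Δv = v_e · ln(79,900/14,507.35) = 4517.8 × ln(5.508) = 4517.8 × 1.7061 ≈ 7708 m/s.

Δv ≈ 7710 m/s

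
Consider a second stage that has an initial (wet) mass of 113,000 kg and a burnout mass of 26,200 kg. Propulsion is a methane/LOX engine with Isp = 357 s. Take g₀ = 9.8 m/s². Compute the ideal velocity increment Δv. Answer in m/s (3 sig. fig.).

Δv ≈ 5110 m/s

v_e = Isp · g₀ = 357 × 9.8 = 3498.6 m/s.
Using Δv = v_e ln(m₀/m_f): Δv = v_e · ln(m₀/m_f) = 3498.6 × ln(4.313) = 3498.6 × 1.4616 ≈ 5113.7 m/s.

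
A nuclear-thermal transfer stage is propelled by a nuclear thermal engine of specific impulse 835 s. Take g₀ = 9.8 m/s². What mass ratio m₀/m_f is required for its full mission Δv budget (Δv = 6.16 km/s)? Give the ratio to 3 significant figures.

v_e = Isp · g₀ = 835 × 9.8 = 8183.0 m/s.
Using Δv = v_e ln(m₀/m_f): m₀/m_f = exp(Δv / v_e) = exp(6160 / 8183.0) = exp(0.7528) = 2.1229.

mass ratio ≈ 2.12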